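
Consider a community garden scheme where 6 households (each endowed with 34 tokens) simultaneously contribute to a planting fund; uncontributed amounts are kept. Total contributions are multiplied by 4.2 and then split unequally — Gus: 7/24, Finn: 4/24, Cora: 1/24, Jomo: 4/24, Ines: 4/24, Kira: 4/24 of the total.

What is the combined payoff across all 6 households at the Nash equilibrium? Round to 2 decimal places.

Player j's private return per contributed unit is 4.2 × (j's share). Contributing is weakly dominant for j when that share is at least 1/4.2 = 0.2381, and contributing 0 is dominant otherwise.
The only share above 0.2381 is Gus's 7/24, contributing 34; the remaining 5 contribute 0. Total contributed: 34.
The planting fund pays out 4.2 × 34 = 142.80 in total (split across the unequal shares, but the aggregate is all that matters for the group sum).
The 5 free-riders keep 34 each, adding 170. Group total = 170 + 142.80 = 312.80.

312.80 tokens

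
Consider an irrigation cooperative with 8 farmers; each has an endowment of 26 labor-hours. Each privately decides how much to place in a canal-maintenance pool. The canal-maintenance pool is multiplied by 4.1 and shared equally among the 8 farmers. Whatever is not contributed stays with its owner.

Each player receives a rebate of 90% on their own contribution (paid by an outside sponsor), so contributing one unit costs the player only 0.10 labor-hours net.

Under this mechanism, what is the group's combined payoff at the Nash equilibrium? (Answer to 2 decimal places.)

With the mechanism, a contributed unit returns (4.1/8) / 0.10 = 5.1250 per unit of net cost to the contributor — now above 1 — so contributing fully is weakly dominant for every player.
At the Nash equilibrium everyone contributes 26. Group total payoff = 8 × (26 × 0.90 + 4.1 × 26) = 1040.00.

1040.00 labor-hours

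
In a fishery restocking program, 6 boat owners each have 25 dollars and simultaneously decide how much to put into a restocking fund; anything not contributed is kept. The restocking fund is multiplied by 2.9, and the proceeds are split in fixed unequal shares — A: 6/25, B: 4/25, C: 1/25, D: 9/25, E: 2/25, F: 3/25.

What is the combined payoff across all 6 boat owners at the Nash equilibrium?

Player j's private return per contributed unit is 2.9 × (j's share). Contributing is weakly dominant for j when that share is at least 1/2.9 = 0.3448, and contributing 0 is dominant otherwise.
Only D (9/25) clears that bar, contributing 25; the remaining 5 contribute 0. Total contributed: 25.
The restocking fund pays out 2.9 × 25 = 72.50 in total (split across the unequal shares, but the aggregate is all that matters for the group sum).
The 5 free-riders keep 25 each, adding 125. Group total = 125 + 72.50 = 197.50.

197.50 dollars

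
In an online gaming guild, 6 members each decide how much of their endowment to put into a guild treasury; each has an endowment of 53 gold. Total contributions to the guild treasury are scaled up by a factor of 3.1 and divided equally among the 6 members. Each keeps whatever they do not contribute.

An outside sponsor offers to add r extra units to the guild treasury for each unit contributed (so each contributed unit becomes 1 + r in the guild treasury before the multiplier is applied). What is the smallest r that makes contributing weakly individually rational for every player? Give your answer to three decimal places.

With matching at rate r, one contributed unit becomes (1 + r) in the guild treasury and returns 3.1 × (1 + r) / 6 to the contributor.
Setting this equal to 1: 1 + r = 6/3.1 = 1.9355.
So the minimum matching rate is r = 1.9355 − 1 = 0.935.

0.935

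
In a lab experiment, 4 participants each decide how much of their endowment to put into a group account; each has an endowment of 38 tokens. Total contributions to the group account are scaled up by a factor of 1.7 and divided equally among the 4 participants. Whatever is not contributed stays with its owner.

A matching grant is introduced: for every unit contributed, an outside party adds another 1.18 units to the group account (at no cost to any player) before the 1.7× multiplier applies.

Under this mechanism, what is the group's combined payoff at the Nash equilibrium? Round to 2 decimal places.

The effective private return is 1.7 × 2.18 / 4 = 0.9265, which is still under 1, so the mechanism doesn't change anyone's dominant strategy: zero contribution.
At the Nash equilibrium no one contributes; group total payoff = 4 × 38 = 152.

152.00 tokens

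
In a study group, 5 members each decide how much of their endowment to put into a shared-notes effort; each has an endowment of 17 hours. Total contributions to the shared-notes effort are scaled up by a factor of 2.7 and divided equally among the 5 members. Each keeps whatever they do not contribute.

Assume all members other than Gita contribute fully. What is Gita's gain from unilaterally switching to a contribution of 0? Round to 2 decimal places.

7.82 hours

Switching from a contribution of 17 to 0 lets Gita keep an extra 17 hours, but lowers the shared-notes effort by 17, which costs Gita their own share of that drop: 2.7/5 × 17 = 9.18.
Net gain = 17 − 9.18 = 7.82. The private return per contributed unit (0.5400) is below 1, so free-riding is indeed the best response regardless of what the others do.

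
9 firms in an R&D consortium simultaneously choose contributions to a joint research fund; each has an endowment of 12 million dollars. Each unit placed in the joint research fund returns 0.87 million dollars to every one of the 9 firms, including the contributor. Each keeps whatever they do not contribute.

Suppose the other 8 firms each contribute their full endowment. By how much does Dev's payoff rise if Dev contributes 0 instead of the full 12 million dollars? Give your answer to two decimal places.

1.56 million dollars

Switching from a contribution of 12 to 0 lets Dev keep an extra 12 million dollars, but lowers the joint research fund by 12, which costs Dev their own share of that drop: 0.87 × 12 = 10.44.
Net gain = 12 − 10.44 = 1.56. The private return per contributed unit (0.87) is below 1, so free-riding is indeed the best response regardless of what the others do.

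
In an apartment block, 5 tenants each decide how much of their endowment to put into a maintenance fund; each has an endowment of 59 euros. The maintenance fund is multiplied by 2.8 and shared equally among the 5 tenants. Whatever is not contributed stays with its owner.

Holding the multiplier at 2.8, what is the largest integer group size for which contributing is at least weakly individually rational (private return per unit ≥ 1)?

Private return per unit is 2.8/(group size), which is ≥ 1 whenever the group size is ≤ 2.8.
The largest such integer is 2.

2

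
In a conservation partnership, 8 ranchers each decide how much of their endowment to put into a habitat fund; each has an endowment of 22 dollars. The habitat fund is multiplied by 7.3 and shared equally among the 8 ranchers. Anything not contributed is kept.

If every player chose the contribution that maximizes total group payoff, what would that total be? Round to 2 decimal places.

1284.80 dollars

Each contributed unit returns 7.300 to the group as a whole (0.9125 to each of 8 players), which exceeds 1, so the social optimum is full contribution: group total = 7.300 × 176 = 1284.80.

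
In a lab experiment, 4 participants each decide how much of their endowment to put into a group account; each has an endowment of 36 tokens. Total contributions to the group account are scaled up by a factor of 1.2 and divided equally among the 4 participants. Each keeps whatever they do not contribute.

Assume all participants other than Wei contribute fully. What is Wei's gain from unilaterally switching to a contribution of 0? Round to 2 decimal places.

25.20 tokens

Switching from a contribution of 36 to 0 lets Wei keep an extra 36 tokens, but lowers the group account by 36, which costs Wei their own share of that drop: 1.2/4 × 36 = 10.80.
Net gain = 36 − 10.80 = 25.20. The private return per contributed unit (0.3000) is below 1, so free-riding is indeed the best response regardless of what the others do.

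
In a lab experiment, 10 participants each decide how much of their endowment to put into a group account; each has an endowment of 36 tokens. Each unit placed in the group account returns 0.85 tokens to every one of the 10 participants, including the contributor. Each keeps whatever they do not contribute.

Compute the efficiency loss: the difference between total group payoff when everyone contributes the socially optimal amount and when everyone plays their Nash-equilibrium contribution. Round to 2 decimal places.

The private return per contributed unit is 0.85 < 1, so contributing 0 is dominant for every player. At the Nash equilibrium everyone keeps their 36, and the group total is 10 × 36 = 360.
Each contributed unit returns 8.500 to the group as a whole (0.85 to each of 10 players), which exceeds 1, so the social optimum is full contribution: group total = 8.500 × 360 = 3060.00.
Efficiency loss = 3060.00 − 360 = 2700.00.

2700.00 tokens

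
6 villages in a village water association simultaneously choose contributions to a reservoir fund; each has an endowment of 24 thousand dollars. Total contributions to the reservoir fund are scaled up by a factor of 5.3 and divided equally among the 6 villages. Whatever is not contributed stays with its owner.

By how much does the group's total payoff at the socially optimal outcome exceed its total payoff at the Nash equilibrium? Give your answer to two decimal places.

Each contributed unit returns 5.3/6 = 0.8833 to its contributor — below 1 — so contributing 0 is dominant for every player. At the Nash equilibrium everyone keeps their 24, and the group total is 6 × 24 = 144.
Each contributed unit returns 5.300 to the group as a whole (0.8833 to each of 6 players), which exceeds 1, so the social optimum is full contribution: group total = 5.300 × 144 = 763.20.
Efficiency loss = 763.20 − 144 = 619.20.

619.20 thousand dollars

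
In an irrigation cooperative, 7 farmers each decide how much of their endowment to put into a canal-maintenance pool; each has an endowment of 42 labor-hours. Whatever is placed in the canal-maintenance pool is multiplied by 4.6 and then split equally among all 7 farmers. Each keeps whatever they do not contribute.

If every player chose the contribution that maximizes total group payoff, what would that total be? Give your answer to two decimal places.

1352.40 labor-hours

Each contributed unit returns 4.600 to the group as a whole (0.6571 to each of 7 players), which exceeds 1, so the social optimum is full contribution: group total = 4.600 × 294 = 1352.40.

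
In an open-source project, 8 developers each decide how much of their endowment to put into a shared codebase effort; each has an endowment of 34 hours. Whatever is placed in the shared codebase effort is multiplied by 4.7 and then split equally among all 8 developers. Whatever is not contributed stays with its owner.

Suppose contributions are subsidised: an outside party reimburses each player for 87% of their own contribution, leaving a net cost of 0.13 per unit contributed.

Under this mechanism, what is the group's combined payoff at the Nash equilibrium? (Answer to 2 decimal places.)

1515.04 hours

The effective private return per unit is now (4.7/8) / 0.13 = 4.5192 > 1, so every player's dominant strategy flips to full contribution.
At the Nash equilibrium everyone contributes 34. Group total payoff = 8 × (34 × 0.87 + 4.7 × 34) = 1515.04.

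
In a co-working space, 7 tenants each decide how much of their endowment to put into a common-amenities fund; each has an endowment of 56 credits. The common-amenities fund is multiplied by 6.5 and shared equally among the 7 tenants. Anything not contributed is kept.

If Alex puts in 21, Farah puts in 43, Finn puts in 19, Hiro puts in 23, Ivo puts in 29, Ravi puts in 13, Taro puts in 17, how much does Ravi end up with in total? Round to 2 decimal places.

Total contributed: 21 + 43 + 19 + 23 + 29 + 13 + 17 = 165.
Each receives 6.5 × 165 / 7 = 153.21 from the common-amenities fund.
Ravi keeps 56 − 13 = 43, so Ravi's payoff is 43 + 153.21 = 196.21.

196.21 credits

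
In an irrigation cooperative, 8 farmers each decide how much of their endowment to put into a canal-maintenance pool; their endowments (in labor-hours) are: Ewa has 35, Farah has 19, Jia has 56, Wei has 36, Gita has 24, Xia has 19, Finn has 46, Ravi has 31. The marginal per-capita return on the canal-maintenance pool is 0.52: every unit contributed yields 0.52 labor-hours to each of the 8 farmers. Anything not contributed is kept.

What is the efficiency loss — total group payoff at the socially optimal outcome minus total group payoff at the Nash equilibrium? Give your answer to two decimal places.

The private return per contributed unit is 0.52 < 1 for everyone, so the Nash equilibrium is zero contribution and the group total is Σ E_j = 35 + 19 + 56 + 36 + 24 + 19 + 46 + 31 = 266.
Each contributed unit returns 4.160 to the group, so the social optimum is full contribution by everyone: group total = 4.160 × 266 = 1106.56.
Efficiency loss = (4.160 − 1) × 266 = 840.56.

840.56 labor-hours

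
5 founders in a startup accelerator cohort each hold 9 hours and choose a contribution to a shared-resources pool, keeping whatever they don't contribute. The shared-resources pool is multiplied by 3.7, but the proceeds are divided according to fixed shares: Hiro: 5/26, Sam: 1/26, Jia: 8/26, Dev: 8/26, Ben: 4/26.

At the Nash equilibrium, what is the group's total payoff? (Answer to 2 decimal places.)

93.60 hours

Each unit j contributes comes back to j as 3.7 × (j's share), so j prefers to contribute only if that share exceeds 1/3.7 = 0.2703; otherwise keeping the unit dominates.
Jia and Dev are above the threshold, contributing 9 each; the remaining 3 contribute 0. Total contributed: 18.
The shared-resources pool pays out 3.7 × 18 = 66.60 in total (split across the unequal shares, but the aggregate is all that matters for the group sum).
The 3 free-riders keep 9 each, adding 27. Group total = 27 + 66.60 = 93.60.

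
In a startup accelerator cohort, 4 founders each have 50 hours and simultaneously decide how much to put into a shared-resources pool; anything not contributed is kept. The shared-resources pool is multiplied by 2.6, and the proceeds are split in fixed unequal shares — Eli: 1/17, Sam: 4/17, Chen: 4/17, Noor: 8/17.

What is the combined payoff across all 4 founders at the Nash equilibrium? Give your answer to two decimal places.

Each unit j contributes comes back to j as 2.6 × (j's share), so j prefers to contribute only if that share exceeds 1/2.6 = 0.3846; otherwise keeping the unit dominates.
Noor alone (share 8/17) is above the threshold, contributing 50; the remaining 3 contribute 0. Total contributed: 50.
The shared-resources pool pays out 2.6 × 50 = 130.00 in total (split across the unequal shares, but the aggregate is all that matters for the group sum).
The 3 free-riders keep 50 each, adding 150. Group total = 150 + 130.00 = 280.00.

280.00 hours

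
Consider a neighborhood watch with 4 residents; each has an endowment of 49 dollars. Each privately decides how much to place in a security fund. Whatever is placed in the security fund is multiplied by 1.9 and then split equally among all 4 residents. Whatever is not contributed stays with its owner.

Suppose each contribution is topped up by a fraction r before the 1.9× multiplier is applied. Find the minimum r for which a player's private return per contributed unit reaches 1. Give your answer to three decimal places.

1.105

With matching at rate r, one contributed unit becomes (1 + r) in the security fund and returns 1.9 × (1 + r) / 4 to the contributor.
Setting this equal to 1: 1 + r = 4/1.9 = 2.1053.
So the minimum matching rate is r = 2.1053 − 1 = 1.105.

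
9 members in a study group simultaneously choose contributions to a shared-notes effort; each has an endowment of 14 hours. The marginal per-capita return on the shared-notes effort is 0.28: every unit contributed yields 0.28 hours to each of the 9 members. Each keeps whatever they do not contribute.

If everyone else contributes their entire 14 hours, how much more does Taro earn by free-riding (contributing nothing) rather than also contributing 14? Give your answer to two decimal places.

10.08 hours

Switching from a contribution of 14 to 0 lets Taro keep an extra 14 hours, but lowers the shared-notes effort by 14, which costs Taro their own share of that drop: 0.28 × 14 = 3.92.
Net gain = 14 − 3.92 = 10.08. The private return per contributed unit (0.28) is below 1, so free-riding is indeed the best response regardless of what the others do.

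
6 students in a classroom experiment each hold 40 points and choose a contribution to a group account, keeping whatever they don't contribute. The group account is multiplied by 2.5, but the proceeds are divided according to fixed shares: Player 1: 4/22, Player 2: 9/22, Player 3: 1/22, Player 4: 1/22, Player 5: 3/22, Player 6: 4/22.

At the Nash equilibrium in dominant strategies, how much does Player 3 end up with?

44.55 points

Player j's private return per contributed unit is 2.5 × (j's share). Contributing is weakly dominant for j when that share is at least 1/2.5 = 0.4000, and contributing 0 is dominant otherwise.
Only Player 2 (9/22) clears that bar, contributing 40; the remaining 5 contribute 0. Total contributed: 40.
Player 3 keeps 40 and receives 2.5 × 40 × 1/22 = 4.55 from the group account, for a payoff of 44.55.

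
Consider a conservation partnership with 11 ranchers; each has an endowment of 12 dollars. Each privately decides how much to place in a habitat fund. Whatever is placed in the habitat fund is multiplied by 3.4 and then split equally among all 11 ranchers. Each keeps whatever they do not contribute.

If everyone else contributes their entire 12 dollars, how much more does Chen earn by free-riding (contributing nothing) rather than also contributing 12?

8.29 dollars

Switching from a contribution of 12 to 0 lets Chen keep an extra 12 dollars, but lowers the habitat fund by 12, which costs Chen their own share of that drop: 3.4/11 × 12 = 3.71.
Net gain = 12 − 3.71 = 8.29. The private return per contributed unit (0.3091) is below 1, so free-riding is indeed the best response regardless of what the others do.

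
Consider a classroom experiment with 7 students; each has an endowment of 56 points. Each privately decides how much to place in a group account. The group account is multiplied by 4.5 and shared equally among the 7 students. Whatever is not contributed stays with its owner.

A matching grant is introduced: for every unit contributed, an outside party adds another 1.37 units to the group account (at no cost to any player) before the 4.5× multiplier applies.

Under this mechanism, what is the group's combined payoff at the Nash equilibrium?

4180.68 points

Under the mechanism each unit contributed yields 4.5 × 2.37 / 7 = 1.5236 back to its contributor per unit of net cost, which exceeds 1, making full contribution the dominant choice for everyone.
At the Nash equilibrium everyone contributes 56. Group total payoff = 4.5 × 2.37 × 392 = 4180.68.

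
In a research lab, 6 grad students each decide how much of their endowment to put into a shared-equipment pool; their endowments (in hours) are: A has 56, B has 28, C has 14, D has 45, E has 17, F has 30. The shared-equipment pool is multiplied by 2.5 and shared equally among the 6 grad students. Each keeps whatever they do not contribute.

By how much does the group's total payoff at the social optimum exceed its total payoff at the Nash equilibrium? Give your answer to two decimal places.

The private return per contributed unit is 2.5/6 = 0.4167 < 1 for every player regardless of endowment, so the Nash equilibrium is zero contribution and the group total is Σ E_j = 56 + 28 + 14 + 45 + 17 + 30 = 190.
Each contributed unit returns 2.500 to the group, so the social optimum is full contribution by everyone: group total = 2.500 × 190 = 475.00.
Efficiency loss = (2.500 − 1) × 190 = 285.00.

285.00 hours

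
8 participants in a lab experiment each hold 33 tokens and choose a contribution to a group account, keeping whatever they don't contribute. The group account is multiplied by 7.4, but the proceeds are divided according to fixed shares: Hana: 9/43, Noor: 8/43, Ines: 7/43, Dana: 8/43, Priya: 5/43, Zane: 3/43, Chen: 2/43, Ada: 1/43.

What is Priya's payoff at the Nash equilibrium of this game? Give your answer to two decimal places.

Each unit j contributes comes back to j as 7.4 × (j's share), so j prefers to contribute only if that share exceeds 1/7.4 = 0.1351; otherwise keeping the unit dominates.
The shares above 0.1351 belong to Hana, Noor, Ines and Dana, contributing 33 each; the remaining 4 contribute 0. Total contributed: 132.
Priya keeps 33 and receives 7.4 × 132 × 5/43 = 113.58 from the group account, for a payoff of 146.58.

146.58 tokens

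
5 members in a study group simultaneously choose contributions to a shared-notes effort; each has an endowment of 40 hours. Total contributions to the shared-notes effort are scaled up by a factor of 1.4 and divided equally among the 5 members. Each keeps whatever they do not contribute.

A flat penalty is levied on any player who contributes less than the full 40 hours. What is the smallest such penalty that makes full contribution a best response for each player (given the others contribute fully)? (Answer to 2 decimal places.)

Given the others contribute fully, the best deviation is to contribute 0 (any partial contribution still incurs the fine and gives up units whose private return 0.2800 is below 1).
Deviating from 40 to 0 saves 40 hours but forfeits the deviator's share of the drop in the shared-notes effort: 1.4/5 × 40 = 11.20.
So the deviation gain is 40 − 11.20 = 28.80, and the fine must be at least 28.80 hours to wipe it out.

28.80 hours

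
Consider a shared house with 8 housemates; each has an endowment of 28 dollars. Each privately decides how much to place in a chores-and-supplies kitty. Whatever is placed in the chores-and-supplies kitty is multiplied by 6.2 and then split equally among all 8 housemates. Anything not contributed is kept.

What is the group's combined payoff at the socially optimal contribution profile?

Each contributed unit returns 6.200 to the group as a whole (0.7750 to each of 8 players), which exceeds 1, so the social optimum is full contribution: group total = 6.200 × 224 = 1388.80.

1388.80 dollars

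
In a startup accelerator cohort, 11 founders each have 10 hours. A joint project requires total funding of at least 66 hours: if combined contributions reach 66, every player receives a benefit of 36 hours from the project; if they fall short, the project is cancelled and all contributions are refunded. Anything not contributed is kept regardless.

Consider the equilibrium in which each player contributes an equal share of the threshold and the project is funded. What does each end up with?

40 hours

Equal share of the threshold: 66/11 = 6.
At this profile no one gains by cutting their contribution: any cut drops the total below 66, the project is cancelled, contributions are refunded, and the deviator ends with 10, which is less than 10 − 6 + 36 = 40. Contributing more than 6 just wastes the excess. So contributing exactly 6 is a best response.
Each player's payoff: 10 − 6 + 36 = 40.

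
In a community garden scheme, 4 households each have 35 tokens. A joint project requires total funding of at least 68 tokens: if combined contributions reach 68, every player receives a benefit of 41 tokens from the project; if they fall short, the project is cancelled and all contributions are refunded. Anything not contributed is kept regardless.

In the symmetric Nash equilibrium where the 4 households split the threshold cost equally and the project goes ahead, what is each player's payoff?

59 tokens

Equal share of the threshold: 68/4 = 17.
At this profile no one gains by cutting their contribution: any cut drops the total below 68, the project is cancelled, contributions are refunded, and the deviator ends with 35, which is less than 35 − 17 + 41 = 59. Contributing more than 17 just wastes the excess. So contributing exactly 17 is a best response.
Each player's payoff: 35 − 17 + 41 = 59.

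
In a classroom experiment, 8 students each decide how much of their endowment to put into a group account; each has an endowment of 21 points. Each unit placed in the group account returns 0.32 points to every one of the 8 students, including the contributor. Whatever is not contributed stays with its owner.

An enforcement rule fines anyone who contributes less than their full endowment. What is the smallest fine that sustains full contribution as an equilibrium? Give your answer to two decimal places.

Given the others contribute fully, the best deviation is to contribute 0 (any partial contribution still incurs the fine and gives up units whose private return 0.32 is below 1).
Deviating from 21 to 0 saves 21 points but forfeits the deviator's share of the drop in the group account: 0.32 × 21 = 6.72.
So the deviation gain is 21 − 6.72 = 14.28, and the fine must be at least 14.28 points to wipe it out.

14.28 points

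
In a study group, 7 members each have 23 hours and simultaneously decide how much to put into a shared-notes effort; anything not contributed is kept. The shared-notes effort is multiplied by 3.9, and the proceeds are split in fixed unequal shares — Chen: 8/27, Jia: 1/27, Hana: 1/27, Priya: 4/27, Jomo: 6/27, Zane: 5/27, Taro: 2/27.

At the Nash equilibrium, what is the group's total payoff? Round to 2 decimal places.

227.70 hours

For player j, contributing a unit is worthwhile iff 3.9 × (j's share) ≥ 1, i.e. iff j's share is at least 0.2564.
Chen alone (share 8/27) is above the threshold, contributing 23; the remaining 6 contribute 0. Total contributed: 23.
The shared-notes effort pays out 3.9 × 23 = 89.70 in total (split across the unequal shares, but the aggregate is all that matters for the group sum).
The 6 free-riders keep 23 each, adding 138. Group total = 138 + 89.70 = 227.70.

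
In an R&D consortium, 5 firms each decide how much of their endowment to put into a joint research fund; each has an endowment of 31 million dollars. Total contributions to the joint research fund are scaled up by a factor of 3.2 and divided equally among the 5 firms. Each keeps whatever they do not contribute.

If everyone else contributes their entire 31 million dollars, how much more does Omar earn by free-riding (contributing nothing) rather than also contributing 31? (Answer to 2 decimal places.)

Switching from a contribution of 31 to 0 lets Omar keep an extra 31 million dollars, but lowers the joint research fund by 31, which costs Omar their own share of that drop: 3.2/5 × 31 = 19.84.
Net gain = 31 − 19.84 = 11.16. The private return per contributed unit (0.6400) is below 1, so free-riding is indeed the best response regardless of what the others do.

11.16 million dollars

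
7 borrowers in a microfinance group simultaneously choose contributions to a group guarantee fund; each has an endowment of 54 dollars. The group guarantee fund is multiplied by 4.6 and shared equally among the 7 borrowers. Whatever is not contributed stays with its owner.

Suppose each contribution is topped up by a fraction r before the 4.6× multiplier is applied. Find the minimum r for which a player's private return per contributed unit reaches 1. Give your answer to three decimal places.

0.522

With matching at rate r, one contributed unit becomes (1 + r) in the group guarantee fund and returns 4.6 × (1 + r) / 7 to the contributor.
Setting this equal to 1: 1 + r = 7/4.6 = 1.5217.
So the minimum matching rate is r = 1.5217 − 1 = 0.522.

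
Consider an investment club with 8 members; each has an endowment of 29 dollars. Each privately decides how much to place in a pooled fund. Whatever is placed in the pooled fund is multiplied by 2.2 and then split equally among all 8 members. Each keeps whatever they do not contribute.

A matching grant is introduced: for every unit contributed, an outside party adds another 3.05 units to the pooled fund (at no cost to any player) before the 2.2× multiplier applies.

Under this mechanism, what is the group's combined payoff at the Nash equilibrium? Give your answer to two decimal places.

2067.12 dollars

The effective private return per unit is now 2.2 × 4.05 / 8 = 1.1138 > 1, so every player's dominant strategy flips to full contribution.
At the Nash equilibrium everyone contributes 29. Group total payoff = 2.2 × 4.05 × 232 = 2067.12.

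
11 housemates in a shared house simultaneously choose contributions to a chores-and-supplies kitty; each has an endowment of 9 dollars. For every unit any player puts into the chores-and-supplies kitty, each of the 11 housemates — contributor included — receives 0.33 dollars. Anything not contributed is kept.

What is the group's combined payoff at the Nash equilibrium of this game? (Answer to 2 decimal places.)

The private return per contributed unit is 0.33 < 1, so contributing 0 is dominant for every player. At the Nash equilibrium everyone keeps their 9, and the group total is 11 × 9 = 99.

99.00 dollars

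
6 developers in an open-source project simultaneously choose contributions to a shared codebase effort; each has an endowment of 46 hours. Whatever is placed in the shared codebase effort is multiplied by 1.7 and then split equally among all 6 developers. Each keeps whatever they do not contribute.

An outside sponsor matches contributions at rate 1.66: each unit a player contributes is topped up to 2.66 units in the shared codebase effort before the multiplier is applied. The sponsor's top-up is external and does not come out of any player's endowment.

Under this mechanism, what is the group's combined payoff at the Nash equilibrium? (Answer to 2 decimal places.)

The effective private return is 1.7 × 2.66 / 6 = 0.7537, which is still under 1, so the mechanism doesn't change anyone's dominant strategy: zero contribution.
Everyone keeps their endowment and the group total is 6 × 46 = 276.

276.00 hours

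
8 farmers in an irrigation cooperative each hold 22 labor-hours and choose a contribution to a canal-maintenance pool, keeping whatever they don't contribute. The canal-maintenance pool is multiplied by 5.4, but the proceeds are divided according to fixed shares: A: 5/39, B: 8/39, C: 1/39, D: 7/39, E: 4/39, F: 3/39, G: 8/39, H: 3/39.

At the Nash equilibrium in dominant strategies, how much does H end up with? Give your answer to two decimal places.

A player with share s gets back 5.4·s per unit contributed, so full contribution is dominant for anyone with s > 1/5.4 = 0.1852 and zero contribution is dominant for anyone below.
The shares above 0.1852 belong to B and G, contributing 22 each; the remaining 6 contribute 0. Total contributed: 44.
H keeps 22 and receives 5.4 × 44 × 3/39 = 18.28 from the canal-maintenance pool, for a payoff of 40.28.

40.28 labor-hours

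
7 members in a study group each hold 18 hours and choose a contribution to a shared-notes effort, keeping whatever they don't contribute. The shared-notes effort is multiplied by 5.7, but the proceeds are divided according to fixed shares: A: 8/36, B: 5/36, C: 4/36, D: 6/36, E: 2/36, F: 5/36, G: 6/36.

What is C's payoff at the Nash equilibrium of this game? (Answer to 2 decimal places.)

29.40 hours

For player j, contributing a unit is worthwhile iff 5.7 × (j's share) ≥ 1, i.e. iff j's share is at least 0.1754.
Only A (8/36) clears that bar, contributing 18; the remaining 6 contribute 0. Total contributed: 18.
C keeps 18 and receives 5.7 × 18 × 4/36 = 11.40 from the shared-notes effort, for a payoff of 29.40.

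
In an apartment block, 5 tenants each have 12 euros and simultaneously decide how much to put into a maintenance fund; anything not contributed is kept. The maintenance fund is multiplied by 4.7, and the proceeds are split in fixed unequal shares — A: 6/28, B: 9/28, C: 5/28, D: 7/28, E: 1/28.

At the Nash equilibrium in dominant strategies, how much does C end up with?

42.21 euros

Player j's private return per contributed unit is 4.7 × (j's share). Contributing is weakly dominant for j when that share is at least 1/4.7 = 0.2128, and contributing 0 is dominant otherwise.
A, B and D clear that bar, contributing 12 each; the remaining 2 contribute 0. Total contributed: 36.
C keeps 12 and receives 4.7 × 36 × 5/28 = 30.21 from the maintenance fund, for a payoff of 42.21.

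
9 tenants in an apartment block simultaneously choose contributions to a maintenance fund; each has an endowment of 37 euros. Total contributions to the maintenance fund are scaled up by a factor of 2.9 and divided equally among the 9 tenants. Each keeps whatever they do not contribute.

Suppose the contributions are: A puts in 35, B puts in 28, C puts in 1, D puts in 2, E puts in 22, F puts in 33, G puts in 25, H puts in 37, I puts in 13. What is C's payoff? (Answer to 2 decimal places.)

Total contributed: 35 + 28 + 1 + 2 + 22 + 33 + 25 + 37 + 13 = 196.
Each receives 2.9 × 196 / 9 = 63.16 from the maintenance fund.
C keeps 37 − 1 = 36, so C's payoff is 36 + 63.16 = 99.16.

99.16 euros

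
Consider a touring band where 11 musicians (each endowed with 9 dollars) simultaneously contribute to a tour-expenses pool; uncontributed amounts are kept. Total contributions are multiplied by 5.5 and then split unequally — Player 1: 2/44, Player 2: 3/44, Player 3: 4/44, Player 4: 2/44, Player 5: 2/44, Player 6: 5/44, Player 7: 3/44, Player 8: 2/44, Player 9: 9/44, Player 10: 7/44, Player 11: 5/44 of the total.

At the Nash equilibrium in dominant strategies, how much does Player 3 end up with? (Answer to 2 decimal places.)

13.50 dollars

Player j's private return per contributed unit is 5.5 × (j's share). Contributing is weakly dominant for j when that share is at least 1/5.5 = 0.1818, and contributing 0 is dominant otherwise.
The only share above 0.1818 is Player 9's 9/44, contributing 9; the remaining 10 contribute 0. Total contributed: 9.
Player 3 keeps 9 and receives 5.5 × 9 × 4/44 = 4.50 from the tour-expenses pool, for a payoff of 13.50.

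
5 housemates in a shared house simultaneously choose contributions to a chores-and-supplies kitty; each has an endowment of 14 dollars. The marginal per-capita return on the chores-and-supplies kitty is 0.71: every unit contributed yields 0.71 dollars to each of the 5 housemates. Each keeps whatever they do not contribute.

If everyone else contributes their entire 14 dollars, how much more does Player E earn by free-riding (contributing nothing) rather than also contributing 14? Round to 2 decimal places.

Switching from a contribution of 14 to 0 lets Player E keep an extra 14 dollars, but lowers the chores-and-supplies kitty by 14, which costs Player E their own share of that drop: 0.71 × 14 = 9.94.
Net gain = 14 − 9.94 = 4.06. The private return per contributed unit (0.71) is below 1, so free-riding is indeed the best response regardless of what the others do.

4.06 dollars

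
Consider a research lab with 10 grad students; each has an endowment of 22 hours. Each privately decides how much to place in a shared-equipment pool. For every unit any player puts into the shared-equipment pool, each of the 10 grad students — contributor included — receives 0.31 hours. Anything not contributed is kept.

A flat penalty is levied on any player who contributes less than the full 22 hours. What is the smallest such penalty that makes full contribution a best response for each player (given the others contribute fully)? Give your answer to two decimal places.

Given the others contribute fully, the best deviation is to contribute 0 (any partial contribution still incurs the fine and gives up units whose private return 0.31 is below 1).
Deviating from 22 to 0 saves 22 hours but forfeits the deviator's share of the drop in the shared-equipment pool: 0.31 × 22 = 6.82.
So the deviation gain is 22 − 6.82 = 15.18, and the fine must be at least 15.18 hours to wipe it out.

15.18 hours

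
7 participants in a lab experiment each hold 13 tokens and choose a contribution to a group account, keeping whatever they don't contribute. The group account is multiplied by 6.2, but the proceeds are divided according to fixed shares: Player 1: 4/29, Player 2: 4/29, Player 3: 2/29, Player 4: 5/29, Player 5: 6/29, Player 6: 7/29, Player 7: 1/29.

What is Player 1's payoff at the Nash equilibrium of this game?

46.35 tokens

Each unit j contributes comes back to j as 6.2 × (j's share), so j prefers to contribute only if that share exceeds 1/6.2 = 0.1613; otherwise keeping the unit dominates.
Player 4, Player 5 and Player 6 clear that bar, contributing 13 each; the remaining 4 contribute 0. Total contributed: 39.
Player 1 keeps 13 and receives 6.2 × 39 × 4/29 = 33.35 from the group account, for a payoff of 46.35.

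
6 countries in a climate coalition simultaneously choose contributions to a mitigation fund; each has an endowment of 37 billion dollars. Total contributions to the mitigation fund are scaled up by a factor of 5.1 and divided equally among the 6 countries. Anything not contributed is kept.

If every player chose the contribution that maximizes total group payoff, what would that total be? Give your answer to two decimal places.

1132.20 billion dollars

Each contributed unit returns 5.100 to the group as a whole (0.8500 to each of 6 players), which exceeds 1, so the social optimum is full contribution: group total = 5.100 × 222 = 1132.20.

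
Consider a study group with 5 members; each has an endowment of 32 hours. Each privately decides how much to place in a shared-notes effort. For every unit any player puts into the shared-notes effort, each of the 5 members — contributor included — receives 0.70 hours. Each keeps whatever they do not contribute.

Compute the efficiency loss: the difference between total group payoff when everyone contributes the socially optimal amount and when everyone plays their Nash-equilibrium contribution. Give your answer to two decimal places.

The private return per contributed unit is 0.70 < 1, so contributing 0 is dominant for every player. At the Nash equilibrium everyone keeps their 32, and the group total is 5 × 32 = 160.
Each contributed unit returns 3.500 to the group as a whole (0.70 to each of 5 players), which exceeds 1, so the social optimum is full contribution: group total = 3.500 × 160 = 560.00.
Efficiency loss = 560.00 − 160 = 400.00.

400.00 hours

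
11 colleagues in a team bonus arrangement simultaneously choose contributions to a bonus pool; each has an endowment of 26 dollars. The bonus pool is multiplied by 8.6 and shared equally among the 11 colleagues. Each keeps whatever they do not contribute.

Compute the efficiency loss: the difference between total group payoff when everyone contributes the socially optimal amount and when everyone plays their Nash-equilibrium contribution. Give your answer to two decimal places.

2173.60 dollars

Each contributed unit returns 8.6/11 = 0.7818 to its contributor — below 1 — so contributing 0 is dominant for every player. At the Nash equilibrium everyone keeps their 26, and the group total is 11 × 26 = 286.
Each contributed unit returns 8.600 to the group as a whole (0.7818 to each of 11 players), which exceeds 1, so the social optimum is full contribution: group total = 8.600 × 286 = 2459.60.
Efficiency loss = 2459.60 − 286 = 2173.60.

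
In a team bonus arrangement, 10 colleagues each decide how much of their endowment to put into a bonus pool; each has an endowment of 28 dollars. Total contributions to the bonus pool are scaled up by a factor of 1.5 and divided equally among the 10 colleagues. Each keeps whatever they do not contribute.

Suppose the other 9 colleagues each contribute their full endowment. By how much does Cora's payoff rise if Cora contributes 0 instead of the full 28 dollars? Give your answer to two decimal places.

23.80 dollars

Switching from a contribution of 28 to 0 lets Cora keep an extra 28 dollars, but lowers the bonus pool by 28, which costs Cora their own share of that drop: 1.5/10 × 28 = 4.20.
Net gain = 28 − 4.20 = 23.80. The private return per contributed unit (0.1500) is below 1, so free-riding is indeed the best response regardless of what the others do.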